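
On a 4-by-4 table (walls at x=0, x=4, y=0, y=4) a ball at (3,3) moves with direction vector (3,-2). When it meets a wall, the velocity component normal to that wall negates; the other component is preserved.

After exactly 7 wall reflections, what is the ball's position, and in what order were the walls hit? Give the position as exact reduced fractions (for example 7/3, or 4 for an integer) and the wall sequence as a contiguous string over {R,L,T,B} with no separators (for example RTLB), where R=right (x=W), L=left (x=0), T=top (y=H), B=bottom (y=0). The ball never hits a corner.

Final position: (7/2,0)
Wall sequence: RBLRTLB

1. t=1/3 → R at (4,7/3); v=(-3,-2)
2. t=7/6 → B at (1/2,0); v=(-3,2)
3. t=1/6 → L at (0,1/3); v=(3,2)
4. t=4/3 → R at (4,3); v=(-3,2)
5. t=1/2 → T at (5/2,4); v=(-3,-2)
6. t=5/6 → L at (0,7/3); v=(3,-2)
7. t=7/6 → B at (7/2,0); v=(3,2)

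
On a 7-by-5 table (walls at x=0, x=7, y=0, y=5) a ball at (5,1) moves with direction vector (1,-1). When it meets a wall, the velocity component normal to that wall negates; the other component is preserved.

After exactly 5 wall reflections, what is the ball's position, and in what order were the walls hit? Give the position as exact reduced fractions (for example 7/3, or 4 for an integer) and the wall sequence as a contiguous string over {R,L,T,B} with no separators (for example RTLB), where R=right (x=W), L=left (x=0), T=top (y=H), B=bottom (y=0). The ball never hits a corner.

Final position: (2,0)
Wall sequence: BRTLB

1. t=1 → B at (6,0); v=(1,1)
2. t=1 → R at (7,1); v=(-1,1)
3. t=4 → T at (3,5); v=(-1,-1)
4. t=3 → L at (0,2); v=(1,-1)
5. t=2 → B at (2,0); v=(1,1)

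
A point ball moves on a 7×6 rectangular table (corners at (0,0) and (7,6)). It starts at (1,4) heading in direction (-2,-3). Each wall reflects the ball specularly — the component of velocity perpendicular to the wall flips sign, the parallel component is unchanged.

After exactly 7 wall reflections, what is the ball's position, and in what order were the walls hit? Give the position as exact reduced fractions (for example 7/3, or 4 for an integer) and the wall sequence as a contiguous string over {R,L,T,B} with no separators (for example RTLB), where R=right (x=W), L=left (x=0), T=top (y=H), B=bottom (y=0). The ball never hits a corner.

Final position: (0,11/2)
Wall sequence: LBTRBTL

1. t=1/2 → L at (0,5/2); v=(2,-3)
2. t=5/6 → B at (5/3,0); v=(2,3)
3. t=2 → T at (17/3,6); v=(2,-3)
4. t=2/3 → R at (7,4); v=(-2,-3)
5. t=4/3 → B at (13/3,0); v=(-2,3)
6. t=2 → T at (1/3,6); v=(-2,-3)
7. t=1/6 → L at (0,11/2); v=(2,-3)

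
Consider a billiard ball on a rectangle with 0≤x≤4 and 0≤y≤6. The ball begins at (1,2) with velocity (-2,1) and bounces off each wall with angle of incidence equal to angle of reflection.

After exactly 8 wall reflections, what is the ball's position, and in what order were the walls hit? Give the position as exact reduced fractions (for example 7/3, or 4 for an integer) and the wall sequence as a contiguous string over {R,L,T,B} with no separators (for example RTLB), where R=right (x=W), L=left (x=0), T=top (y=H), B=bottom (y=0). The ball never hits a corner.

1. t=1/2 → L at (0,5/2); v=(2,1)
2. t=2 → R at (4,9/2); v=(-2,1)
3. t=3/2 → T at (1,6); v=(-2,-1)
4. t=1/2 → L at (0,11/2); v=(2,-1)
5. t=2 → R at (4,7/2); v=(-2,-1)
6. t=2 → L at (0,3/2); v=(2,-1)
7. t=3/2 → B at (3,0); v=(2,1)
8. t=1/2 → R at (4,1/2); v=(-2,1)

Final position: (4,1/2)
Wall sequence: LRTLRLBR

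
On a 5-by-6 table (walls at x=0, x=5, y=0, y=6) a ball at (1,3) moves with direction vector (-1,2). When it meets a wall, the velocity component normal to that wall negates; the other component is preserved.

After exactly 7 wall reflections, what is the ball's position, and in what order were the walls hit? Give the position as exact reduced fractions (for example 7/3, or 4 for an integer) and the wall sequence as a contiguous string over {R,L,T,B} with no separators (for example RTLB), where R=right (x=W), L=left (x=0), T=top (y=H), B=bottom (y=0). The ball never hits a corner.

1. t=1 → L at (0,5); v=(1,2)
2. t=1/2 → T at (1/2,6); v=(1,-2)
3. t=3 → B at (7/2,0); v=(1,2)
4. t=3/2 → R at (5,3); v=(-1,2)
5. t=3/2 → T at (7/2,6); v=(-1,-2)
6. t=3 → B at (1/2,0); v=(-1,2)
7. t=1/2 → L at (0,1); v=(1,2)

Final position: (0,1)
Wall sequence: LTBRTBL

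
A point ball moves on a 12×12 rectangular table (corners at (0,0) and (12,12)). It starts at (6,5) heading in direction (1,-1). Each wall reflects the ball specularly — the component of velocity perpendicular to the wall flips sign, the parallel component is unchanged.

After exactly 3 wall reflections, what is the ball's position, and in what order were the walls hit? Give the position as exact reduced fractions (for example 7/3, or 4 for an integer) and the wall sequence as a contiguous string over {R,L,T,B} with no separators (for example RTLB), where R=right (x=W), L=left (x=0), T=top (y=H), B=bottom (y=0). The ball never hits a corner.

1. t=5 → B at (11,0); v=(1,1)
2. t=1 → R at (12,1); v=(-1,1)
3. t=11 → T at (1,12); v=(-1,-1)

Final position: (1,12)
Wall sequence: BRT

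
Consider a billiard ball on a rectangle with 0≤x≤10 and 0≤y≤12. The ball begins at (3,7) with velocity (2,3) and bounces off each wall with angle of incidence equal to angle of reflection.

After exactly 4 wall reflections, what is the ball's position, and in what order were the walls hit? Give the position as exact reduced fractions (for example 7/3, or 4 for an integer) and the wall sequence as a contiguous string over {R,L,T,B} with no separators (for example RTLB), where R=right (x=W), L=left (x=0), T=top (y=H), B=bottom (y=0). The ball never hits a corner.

1. t=5/3 → T at (19/3,12); v=(2,-3)
2. t=11/6 → R at (10,13/2); v=(-2,-3)
3. t=13/6 → B at (17/3,0); v=(-2,3)
4. t=17/6 → L at (0,17/2); v=(2,3)

Final position: (0,17/2)
Wall sequence: TRBL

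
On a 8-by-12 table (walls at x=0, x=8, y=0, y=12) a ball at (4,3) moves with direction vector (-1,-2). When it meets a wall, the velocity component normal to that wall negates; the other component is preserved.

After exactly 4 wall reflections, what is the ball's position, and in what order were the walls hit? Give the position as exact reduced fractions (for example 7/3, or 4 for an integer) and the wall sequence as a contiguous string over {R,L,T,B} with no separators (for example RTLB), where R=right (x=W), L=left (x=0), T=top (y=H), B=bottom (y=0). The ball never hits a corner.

Final position: (8,3)
Wall sequence: BLTR

1. t=3/2 → B at (5/2,0); v=(-1,2)
2. t=5/2 → L at (0,5); v=(1,2)
3. t=7/2 → T at (7/2,12); v=(1,-2)
4. t=9/2 → R at (8,3); v=(-1,-2)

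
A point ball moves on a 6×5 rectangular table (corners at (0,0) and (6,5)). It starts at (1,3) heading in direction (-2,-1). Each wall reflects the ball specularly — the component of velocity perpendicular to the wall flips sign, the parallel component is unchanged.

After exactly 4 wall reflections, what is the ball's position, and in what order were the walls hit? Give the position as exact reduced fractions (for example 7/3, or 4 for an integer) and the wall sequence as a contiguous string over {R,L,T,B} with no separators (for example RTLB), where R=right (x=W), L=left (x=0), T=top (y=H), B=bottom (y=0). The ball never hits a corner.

1. t=1/2 → L at (0,5/2); v=(2,-1)
2. t=5/2 → B at (5,0); v=(2,1)
3. t=1/2 → R at (6,1/2); v=(-2,1)
4. t=3 → L at (0,7/2); v=(2,1)

Final position: (0,7/2)
Wall sequence: LBRL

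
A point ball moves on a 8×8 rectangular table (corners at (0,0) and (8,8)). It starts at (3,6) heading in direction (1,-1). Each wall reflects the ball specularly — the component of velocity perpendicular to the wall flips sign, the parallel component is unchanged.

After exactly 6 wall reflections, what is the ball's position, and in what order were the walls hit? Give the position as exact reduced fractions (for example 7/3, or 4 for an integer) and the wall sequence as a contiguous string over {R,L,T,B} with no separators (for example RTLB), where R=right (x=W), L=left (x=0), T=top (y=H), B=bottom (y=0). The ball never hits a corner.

Final position: (7,0)
Wall sequence: RBLTRB

1. t=5 → R at (8,1); v=(-1,-1)
2. t=1 → B at (7,0); v=(-1,1)
3. t=7 → L at (0,7); v=(1,1)
4. t=1 → T at (1,8); v=(1,-1)
5. t=7 → R at (8,1); v=(-1,-1)
6. t=1 → B at (7,0); v=(-1,1)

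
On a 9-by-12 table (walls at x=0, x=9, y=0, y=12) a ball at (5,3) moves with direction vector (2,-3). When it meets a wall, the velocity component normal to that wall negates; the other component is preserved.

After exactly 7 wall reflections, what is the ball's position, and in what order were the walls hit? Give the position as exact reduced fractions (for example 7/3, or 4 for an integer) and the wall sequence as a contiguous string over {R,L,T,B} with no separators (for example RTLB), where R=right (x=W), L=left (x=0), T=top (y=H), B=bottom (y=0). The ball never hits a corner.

1. t=1 → B at (7,0); v=(2,3)
2. t=1 → R at (9,3); v=(-2,3)
3. t=3 → T at (3,12); v=(-2,-3)
4. t=3/2 → L at (0,15/2); v=(2,-3)
5. t=5/2 → B at (5,0); v=(2,3)
6. t=2 → R at (9,6); v=(-2,3)
7. t=2 → T at (5,12); v=(-2,-3)

Final position: (5,12)
Wall sequence: BRTLBRT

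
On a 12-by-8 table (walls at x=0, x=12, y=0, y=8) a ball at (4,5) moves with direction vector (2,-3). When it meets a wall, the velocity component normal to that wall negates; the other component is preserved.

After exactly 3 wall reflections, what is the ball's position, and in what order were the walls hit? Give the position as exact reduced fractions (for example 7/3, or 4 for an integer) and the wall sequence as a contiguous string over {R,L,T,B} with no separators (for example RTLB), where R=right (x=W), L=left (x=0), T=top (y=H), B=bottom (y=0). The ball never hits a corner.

Final position: (34/3,8)
Wall sequence: BRT

1. t=5/3 → B at (22/3,0); v=(2,3)
2. t=7/3 → R at (12,7); v=(-2,3)
3. t=1/3 → T at (34/3,8); v=(-2,-3)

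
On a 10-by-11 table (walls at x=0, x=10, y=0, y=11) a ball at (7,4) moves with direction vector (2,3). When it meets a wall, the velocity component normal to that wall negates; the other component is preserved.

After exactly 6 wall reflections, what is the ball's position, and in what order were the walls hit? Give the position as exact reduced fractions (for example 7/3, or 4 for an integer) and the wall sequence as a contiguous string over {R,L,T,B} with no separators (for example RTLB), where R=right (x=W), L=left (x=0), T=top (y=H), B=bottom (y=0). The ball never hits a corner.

Final position: (10,11/2)
Wall sequence: RTBLTR

1. t=3/2 → R at (10,17/2); v=(-2,3)
2. t=5/6 → T at (25/3,11); v=(-2,-3)
3. t=11/3 → B at (1,0); v=(-2,3)
4. t=1/2 → L at (0,3/2); v=(2,3)
5. t=19/6 → T at (19/3,11); v=(2,-3)
6. t=11/6 → R at (10,11/2); v=(-2,-3)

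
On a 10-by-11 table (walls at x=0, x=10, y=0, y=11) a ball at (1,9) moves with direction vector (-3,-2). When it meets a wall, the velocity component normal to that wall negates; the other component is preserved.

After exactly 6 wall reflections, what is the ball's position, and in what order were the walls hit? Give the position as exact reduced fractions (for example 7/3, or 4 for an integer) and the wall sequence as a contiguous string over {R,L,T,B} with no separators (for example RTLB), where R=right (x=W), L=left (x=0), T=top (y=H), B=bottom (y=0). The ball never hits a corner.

Final position: (10,31/3)
Wall sequence: LRBLTR

1. t=1/3 → L at (0,25/3); v=(3,-2)
2. t=10/3 → R at (10,5/3); v=(-3,-2)
3. t=5/6 → B at (15/2,0); v=(-3,2)
4. t=5/2 → L at (0,5); v=(3,2)
5. t=3 → T at (9,11); v=(3,-2)
6. t=1/3 → R at (10,31/3); v=(-3,-2)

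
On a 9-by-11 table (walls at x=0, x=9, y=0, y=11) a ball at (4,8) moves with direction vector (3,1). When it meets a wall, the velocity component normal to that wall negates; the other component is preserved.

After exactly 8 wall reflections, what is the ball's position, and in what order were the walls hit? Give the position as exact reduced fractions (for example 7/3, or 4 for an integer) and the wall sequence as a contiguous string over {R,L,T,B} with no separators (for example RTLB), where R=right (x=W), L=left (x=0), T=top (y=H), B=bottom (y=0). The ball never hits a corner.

Final position: (0,8/3)
Wall sequence: RTLRLRBL

1. t=5/3 → R at (9,29/3); v=(-3,1)
2. t=4/3 → T at (5,11); v=(-3,-1)
3. t=5/3 → L at (0,28/3); v=(3,-1)
4. t=3 → R at (9,19/3); v=(-3,-1)
5. t=3 → L at (0,10/3); v=(3,-1)
6. t=3 → R at (9,1/3); v=(-3,-1)
7. t=1/3 → B at (8,0); v=(-3,1)
8. t=8/3 → L at (0,8/3); v=(3,1)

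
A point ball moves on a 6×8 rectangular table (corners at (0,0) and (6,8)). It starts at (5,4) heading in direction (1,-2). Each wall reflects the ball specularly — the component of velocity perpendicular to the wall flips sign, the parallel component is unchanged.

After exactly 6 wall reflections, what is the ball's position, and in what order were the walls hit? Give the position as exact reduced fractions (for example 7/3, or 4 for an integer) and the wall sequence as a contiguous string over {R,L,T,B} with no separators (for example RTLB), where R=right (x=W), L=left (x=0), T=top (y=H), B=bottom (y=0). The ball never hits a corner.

1. t=1 → R at (6,2); v=(-1,-2)
2. t=1 → B at (5,0); v=(-1,2)
3. t=4 → T at (1,8); v=(-1,-2)
4. t=1 → L at (0,6); v=(1,-2)
5. t=3 → B at (3,0); v=(1,2)
6. t=3 → R at (6,6); v=(-1,2)

Final position: (6,6)
Wall sequence: RBTLBR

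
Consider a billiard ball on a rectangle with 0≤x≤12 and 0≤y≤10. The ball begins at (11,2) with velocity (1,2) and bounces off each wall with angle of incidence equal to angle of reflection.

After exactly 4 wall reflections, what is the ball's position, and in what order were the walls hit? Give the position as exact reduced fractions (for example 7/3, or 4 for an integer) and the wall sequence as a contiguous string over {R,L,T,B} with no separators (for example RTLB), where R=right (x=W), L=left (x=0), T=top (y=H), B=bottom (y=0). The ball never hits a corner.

1. t=1 → R at (12,4); v=(-1,2)
2. t=3 → T at (9,10); v=(-1,-2)
3. t=5 → B at (4,0); v=(-1,2)
4. t=4 → L at (0,8); v=(1,2)

Final position: (0,8)
Wall sequence: RTBL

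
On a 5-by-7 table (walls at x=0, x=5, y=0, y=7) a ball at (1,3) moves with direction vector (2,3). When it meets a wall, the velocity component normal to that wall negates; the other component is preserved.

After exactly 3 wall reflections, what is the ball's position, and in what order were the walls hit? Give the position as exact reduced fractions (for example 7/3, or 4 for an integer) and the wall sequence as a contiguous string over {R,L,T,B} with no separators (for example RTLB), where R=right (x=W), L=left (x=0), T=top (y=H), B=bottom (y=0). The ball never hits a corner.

1. t=4/3 → T at (11/3,7); v=(2,-3)
2. t=2/3 → R at (5,5); v=(-2,-3)
3. t=5/3 → B at (5/3,0); v=(-2,3)

Final position: (5/3,0)
Wall sequence: TRB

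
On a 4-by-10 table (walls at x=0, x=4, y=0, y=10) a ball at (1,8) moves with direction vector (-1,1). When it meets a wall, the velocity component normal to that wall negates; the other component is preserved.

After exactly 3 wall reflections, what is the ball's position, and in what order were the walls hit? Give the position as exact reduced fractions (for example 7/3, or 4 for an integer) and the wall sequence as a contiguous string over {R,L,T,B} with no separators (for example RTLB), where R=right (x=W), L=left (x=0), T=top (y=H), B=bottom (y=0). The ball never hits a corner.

1. t=1 → L at (0,9); v=(1,1)
2. t=1 → T at (1,10); v=(1,-1)
3. t=3 → R at (4,7); v=(-1,-1)

Final position: (4,7)
Wall sequence: LTR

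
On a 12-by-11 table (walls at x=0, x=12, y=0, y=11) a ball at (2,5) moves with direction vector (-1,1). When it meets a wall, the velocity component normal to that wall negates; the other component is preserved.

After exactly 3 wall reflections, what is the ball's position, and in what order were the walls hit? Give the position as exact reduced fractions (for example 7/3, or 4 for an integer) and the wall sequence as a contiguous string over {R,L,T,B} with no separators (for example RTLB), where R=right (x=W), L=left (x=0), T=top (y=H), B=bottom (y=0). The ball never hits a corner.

1. t=2 → L at (0,7); v=(1,1)
2. t=4 → T at (4,11); v=(1,-1)
3. t=8 → R at (12,3); v=(-1,-1)

Final position: (12,3)
Wall sequence: LTR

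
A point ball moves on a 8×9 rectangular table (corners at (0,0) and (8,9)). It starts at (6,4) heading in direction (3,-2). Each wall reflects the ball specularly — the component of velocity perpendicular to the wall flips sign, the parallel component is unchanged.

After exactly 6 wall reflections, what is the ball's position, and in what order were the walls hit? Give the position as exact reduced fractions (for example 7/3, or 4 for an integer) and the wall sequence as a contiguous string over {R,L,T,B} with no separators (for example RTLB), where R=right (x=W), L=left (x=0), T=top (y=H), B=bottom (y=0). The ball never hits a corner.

1. t=2/3 → R at (8,8/3); v=(-3,-2)
2. t=4/3 → B at (4,0); v=(-3,2)
3. t=4/3 → L at (0,8/3); v=(3,2)
4. t=8/3 → R at (8,8); v=(-3,2)
5. t=1/2 → T at (13/2,9); v=(-3,-2)
6. t=13/6 → L at (0,14/3); v=(3,-2)

Final position: (0,14/3)
Wall sequence: RBLRTL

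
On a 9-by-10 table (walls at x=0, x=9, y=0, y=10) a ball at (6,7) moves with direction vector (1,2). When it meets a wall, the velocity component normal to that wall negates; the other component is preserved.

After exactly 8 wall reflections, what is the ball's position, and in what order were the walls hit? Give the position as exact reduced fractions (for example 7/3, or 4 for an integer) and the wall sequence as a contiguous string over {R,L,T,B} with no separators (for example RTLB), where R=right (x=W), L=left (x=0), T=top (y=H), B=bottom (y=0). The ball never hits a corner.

Final position: (17/2,10)
Wall sequence: TRBTLBRT

1. t=3/2 → T at (15/2,10); v=(1,-2)
2. t=3/2 → R at (9,7); v=(-1,-2)
3. t=7/2 → B at (11/2,0); v=(-1,2)
4. t=5 → T at (1/2,10); v=(-1,-2)
5. t=1/2 → L at (0,9); v=(1,-2)
6. t=9/2 → B at (9/2,0); v=(1,2)
7. t=9/2 → R at (9,9); v=(-1,2)
8. t=1/2 → T at (17/2,10); v=(-1,-2)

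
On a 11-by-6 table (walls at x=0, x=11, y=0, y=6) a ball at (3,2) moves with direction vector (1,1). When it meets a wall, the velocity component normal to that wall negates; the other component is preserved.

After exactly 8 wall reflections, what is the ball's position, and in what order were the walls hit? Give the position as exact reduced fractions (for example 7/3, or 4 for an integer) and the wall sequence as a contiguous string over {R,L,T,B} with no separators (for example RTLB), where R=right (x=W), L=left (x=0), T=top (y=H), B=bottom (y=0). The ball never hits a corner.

Final position: (11,4)
Wall sequence: TRBTLBTR

1. t=4 → T at (7,6); v=(1,-1)
2. t=4 → R at (11,2); v=(-1,-1)
3. t=2 → B at (9,0); v=(-1,1)
4. t=6 → T at (3,6); v=(-1,-1)
5. t=3 → L at (0,3); v=(1,-1)
6. t=3 → B at (3,0); v=(1,1)
7. t=6 → T at (9,6); v=(1,-1)
8. t=2 → R at (11,4); v=(-1,-1)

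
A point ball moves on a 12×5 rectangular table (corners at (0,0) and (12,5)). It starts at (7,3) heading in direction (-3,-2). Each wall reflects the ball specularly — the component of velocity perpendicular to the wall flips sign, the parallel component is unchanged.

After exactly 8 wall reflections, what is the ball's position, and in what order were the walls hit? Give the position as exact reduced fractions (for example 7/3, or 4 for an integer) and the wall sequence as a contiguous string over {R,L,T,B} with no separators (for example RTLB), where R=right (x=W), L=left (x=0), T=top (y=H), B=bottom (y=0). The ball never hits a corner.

1. t=3/2 → B at (5/2,0); v=(-3,2)
2. t=5/6 → L at (0,5/3); v=(3,2)
3. t=5/3 → T at (5,5); v=(3,-2)
4. t=7/3 → R at (12,1/3); v=(-3,-2)
5. t=1/6 → B at (23/2,0); v=(-3,2)
6. t=5/2 → T at (4,5); v=(-3,-2)
7. t=4/3 → L at (0,7/3); v=(3,-2)
8. t=7/6 → B at (7/2,0); v=(3,2)

Final position: (7/2,0)
Wall sequence: BLTRBTLB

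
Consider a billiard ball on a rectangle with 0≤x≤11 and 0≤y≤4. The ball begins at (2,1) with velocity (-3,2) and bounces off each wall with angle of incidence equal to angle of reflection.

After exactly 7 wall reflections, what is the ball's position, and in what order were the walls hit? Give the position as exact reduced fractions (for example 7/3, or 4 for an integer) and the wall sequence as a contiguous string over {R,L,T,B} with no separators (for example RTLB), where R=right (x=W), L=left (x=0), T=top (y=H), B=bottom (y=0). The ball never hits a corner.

Final position: (0,1)
Wall sequence: LTBRTBL

1. t=2/3 → L at (0,7/3); v=(3,2)
2. t=5/6 → T at (5/2,4); v=(3,-2)
3. t=2 → B at (17/2,0); v=(3,2)
4. t=5/6 → R at (11,5/3); v=(-3,2)
5. t=7/6 → T at (15/2,4); v=(-3,-2)
6. t=2 → B at (3/2,0); v=(-3,2)
7. t=1/2 → L at (0,1); v=(3,2)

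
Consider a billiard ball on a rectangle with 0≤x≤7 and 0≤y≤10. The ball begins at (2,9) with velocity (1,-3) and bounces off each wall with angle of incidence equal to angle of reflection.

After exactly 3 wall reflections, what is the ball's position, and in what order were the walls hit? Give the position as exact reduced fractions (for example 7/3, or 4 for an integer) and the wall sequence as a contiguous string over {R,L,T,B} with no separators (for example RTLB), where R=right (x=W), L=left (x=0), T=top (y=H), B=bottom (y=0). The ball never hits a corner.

Final position: (17/3,10)
Wall sequence: BRT

1. t=3 → B at (5,0); v=(1,3)
2. t=2 → R at (7,6); v=(-1,3)
3. t=4/3 → T at (17/3,10); v=(-1,-3)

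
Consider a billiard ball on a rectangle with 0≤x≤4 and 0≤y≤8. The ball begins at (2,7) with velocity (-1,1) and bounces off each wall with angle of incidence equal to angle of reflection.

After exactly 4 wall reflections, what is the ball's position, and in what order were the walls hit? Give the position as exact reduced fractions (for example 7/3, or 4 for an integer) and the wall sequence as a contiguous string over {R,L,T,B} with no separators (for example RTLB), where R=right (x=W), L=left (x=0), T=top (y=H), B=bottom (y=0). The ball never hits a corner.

1. t=1 → T at (1,8); v=(-1,-1)
2. t=1 → L at (0,7); v=(1,-1)
3. t=4 → R at (4,3); v=(-1,-1)
4. t=3 → B at (1,0); v=(-1,1)

Final position: (1,0)
Wall sequence: TLRB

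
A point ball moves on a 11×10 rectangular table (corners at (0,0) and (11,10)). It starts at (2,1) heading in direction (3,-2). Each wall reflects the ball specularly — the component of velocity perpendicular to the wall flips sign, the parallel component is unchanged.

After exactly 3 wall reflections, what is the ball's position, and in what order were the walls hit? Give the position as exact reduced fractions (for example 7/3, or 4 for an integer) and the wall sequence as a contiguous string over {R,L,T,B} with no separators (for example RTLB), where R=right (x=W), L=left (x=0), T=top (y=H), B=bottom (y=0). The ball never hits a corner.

1. t=1/2 → B at (7/2,0); v=(3,2)
2. t=5/2 → R at (11,5); v=(-3,2)
3. t=5/2 → T at (7/2,10); v=(-3,-2)

Final position: (7/2,10)
Wall sequence: BRT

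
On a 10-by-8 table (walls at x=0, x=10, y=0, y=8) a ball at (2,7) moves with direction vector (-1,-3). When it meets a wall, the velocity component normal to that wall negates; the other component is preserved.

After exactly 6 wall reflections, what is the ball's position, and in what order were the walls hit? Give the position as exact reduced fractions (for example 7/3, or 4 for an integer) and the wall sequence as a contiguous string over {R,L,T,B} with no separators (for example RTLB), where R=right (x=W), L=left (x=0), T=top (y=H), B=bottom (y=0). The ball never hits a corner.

1. t=2 → L at (0,1); v=(1,-3)
2. t=1/3 → B at (1/3,0); v=(1,3)
3. t=8/3 → T at (3,8); v=(1,-3)
4. t=8/3 → B at (17/3,0); v=(1,3)
5. t=8/3 → T at (25/3,8); v=(1,-3)
6. t=5/3 → R at (10,3); v=(-1,-3)

Final position: (10,3)
Wall sequence: LBTBTR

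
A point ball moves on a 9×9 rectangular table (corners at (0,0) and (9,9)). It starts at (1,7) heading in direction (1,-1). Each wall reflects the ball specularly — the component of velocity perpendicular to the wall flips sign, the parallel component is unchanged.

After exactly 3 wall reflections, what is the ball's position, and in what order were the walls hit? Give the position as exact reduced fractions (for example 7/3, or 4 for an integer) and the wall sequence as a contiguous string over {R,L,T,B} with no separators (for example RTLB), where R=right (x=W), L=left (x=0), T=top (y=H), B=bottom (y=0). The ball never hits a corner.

Final position: (1,9)
Wall sequence: BRT

1. t=7 → B at (8,0); v=(1,1)
2. t=1 → R at (9,1); v=(-1,1)
3. t=8 → T at (1,9); v=(-1,-1)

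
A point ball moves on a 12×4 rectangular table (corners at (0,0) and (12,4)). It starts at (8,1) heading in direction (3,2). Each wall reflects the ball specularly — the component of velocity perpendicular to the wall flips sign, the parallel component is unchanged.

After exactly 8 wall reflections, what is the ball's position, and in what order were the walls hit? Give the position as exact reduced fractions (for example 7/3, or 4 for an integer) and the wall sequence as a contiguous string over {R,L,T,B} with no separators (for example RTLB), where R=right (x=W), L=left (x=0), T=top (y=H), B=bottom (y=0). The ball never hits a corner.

1. t=4/3 → R at (12,11/3); v=(-3,2)
2. t=1/6 → T at (23/2,4); v=(-3,-2)
3. t=2 → B at (11/2,0); v=(-3,2)
4. t=11/6 → L at (0,11/3); v=(3,2)
5. t=1/6 → T at (1/2,4); v=(3,-2)
6. t=2 → B at (13/2,0); v=(3,2)
7. t=11/6 → R at (12,11/3); v=(-3,2)
8. t=1/6 → T at (23/2,4); v=(-3,-2)

Final position: (23/2,4)
Wall sequence: RTBLTBRT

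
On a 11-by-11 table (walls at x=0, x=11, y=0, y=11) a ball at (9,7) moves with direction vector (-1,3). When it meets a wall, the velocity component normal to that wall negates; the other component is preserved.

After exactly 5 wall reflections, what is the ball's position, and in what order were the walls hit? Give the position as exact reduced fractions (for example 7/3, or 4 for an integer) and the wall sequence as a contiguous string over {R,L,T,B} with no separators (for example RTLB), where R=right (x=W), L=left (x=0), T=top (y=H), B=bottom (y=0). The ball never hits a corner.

Final position: (10/3,0)
Wall sequence: TBTLB

1. t=4/3 → T at (23/3,11); v=(-1,-3)
2. t=11/3 → B at (4,0); v=(-1,3)
3. t=11/3 → T at (1/3,11); v=(-1,-3)
4. t=1/3 → L at (0,10); v=(1,-3)
5. t=10/3 → B at (10/3,0); v=(1,3)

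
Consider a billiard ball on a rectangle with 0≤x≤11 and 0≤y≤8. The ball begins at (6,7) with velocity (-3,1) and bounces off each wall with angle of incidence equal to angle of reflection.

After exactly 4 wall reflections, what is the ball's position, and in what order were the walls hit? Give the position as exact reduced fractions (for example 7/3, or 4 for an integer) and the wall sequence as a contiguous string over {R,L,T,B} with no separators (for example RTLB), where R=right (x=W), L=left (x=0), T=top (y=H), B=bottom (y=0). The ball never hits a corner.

1. t=1 → T at (3,8); v=(-3,-1)
2. t=1 → L at (0,7); v=(3,-1)
3. t=11/3 → R at (11,10/3); v=(-3,-1)
4. t=10/3 → B at (1,0); v=(-3,1)

Final position: (1,0)
Wall sequence: TLRB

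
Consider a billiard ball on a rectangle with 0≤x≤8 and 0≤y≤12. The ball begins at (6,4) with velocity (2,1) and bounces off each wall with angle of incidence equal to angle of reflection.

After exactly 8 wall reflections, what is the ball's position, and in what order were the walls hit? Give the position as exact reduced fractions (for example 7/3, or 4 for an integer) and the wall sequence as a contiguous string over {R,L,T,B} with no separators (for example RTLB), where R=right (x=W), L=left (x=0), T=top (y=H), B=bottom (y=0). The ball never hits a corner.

1. t=1 → R at (8,5); v=(-2,1)
2. t=4 → L at (0,9); v=(2,1)
3. t=3 → T at (6,12); v=(2,-1)
4. t=1 → R at (8,11); v=(-2,-1)
5. t=4 → L at (0,7); v=(2,-1)
6. t=4 → R at (8,3); v=(-2,-1)
7. t=3 → B at (2,0); v=(-2,1)
8. t=1 → L at (0,1); v=(2,1)

Final position: (0,1)
Wall sequence: RLTRLRBL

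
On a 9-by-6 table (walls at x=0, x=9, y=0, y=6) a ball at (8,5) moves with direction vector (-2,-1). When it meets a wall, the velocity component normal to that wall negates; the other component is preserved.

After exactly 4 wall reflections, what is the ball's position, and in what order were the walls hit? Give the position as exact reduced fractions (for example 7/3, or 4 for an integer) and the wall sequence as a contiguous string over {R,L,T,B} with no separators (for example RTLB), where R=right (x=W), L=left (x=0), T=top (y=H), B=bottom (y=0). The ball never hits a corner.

Final position: (4,6)
Wall sequence: LBRT

1. t=4 → L at (0,1); v=(2,-1)
2. t=1 → B at (2,0); v=(2,1)
3. t=7/2 → R at (9,7/2); v=(-2,1)
4. t=5/2 → T at (4,6); v=(-2,-1)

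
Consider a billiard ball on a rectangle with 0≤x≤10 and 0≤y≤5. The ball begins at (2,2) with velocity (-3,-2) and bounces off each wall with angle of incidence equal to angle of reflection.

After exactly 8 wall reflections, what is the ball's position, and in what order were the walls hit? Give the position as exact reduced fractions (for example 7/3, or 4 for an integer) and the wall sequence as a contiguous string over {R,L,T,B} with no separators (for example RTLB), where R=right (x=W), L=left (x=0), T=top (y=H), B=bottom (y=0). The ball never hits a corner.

1. t=2/3 → L at (0,2/3); v=(3,-2)
2. t=1/3 → B at (1,0); v=(3,2)
3. t=5/2 → T at (17/2,5); v=(3,-2)
4. t=1/2 → R at (10,4); v=(-3,-2)
5. t=2 → B at (4,0); v=(-3,2)
6. t=4/3 → L at (0,8/3); v=(3,2)
7. t=7/6 → T at (7/2,5); v=(3,-2)
8. t=13/6 → R at (10,2/3); v=(-3,-2)

Final position: (10,2/3)
Wall sequence: LBTRBLTR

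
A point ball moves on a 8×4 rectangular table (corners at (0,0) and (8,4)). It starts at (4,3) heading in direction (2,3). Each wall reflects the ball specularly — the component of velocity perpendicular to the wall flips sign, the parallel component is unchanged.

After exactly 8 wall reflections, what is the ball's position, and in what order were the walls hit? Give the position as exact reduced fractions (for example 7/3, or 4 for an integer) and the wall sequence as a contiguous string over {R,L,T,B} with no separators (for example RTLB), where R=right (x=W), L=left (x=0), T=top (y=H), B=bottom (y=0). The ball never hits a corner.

Final position: (2,0)
Wall sequence: TBRTBTLB

1. t=1/3 → T at (14/3,4); v=(2,-3)
2. t=4/3 → B at (22/3,0); v=(2,3)
3. t=1/3 → R at (8,1); v=(-2,3)
4. t=1 → T at (6,4); v=(-2,-3)
5. t=4/3 → B at (10/3,0); v=(-2,3)
6. t=4/3 → T at (2/3,4); v=(-2,-3)
7. t=1/3 → L at (0,3); v=(2,-3)
8. t=1 → B at (2,0); v=(2,3)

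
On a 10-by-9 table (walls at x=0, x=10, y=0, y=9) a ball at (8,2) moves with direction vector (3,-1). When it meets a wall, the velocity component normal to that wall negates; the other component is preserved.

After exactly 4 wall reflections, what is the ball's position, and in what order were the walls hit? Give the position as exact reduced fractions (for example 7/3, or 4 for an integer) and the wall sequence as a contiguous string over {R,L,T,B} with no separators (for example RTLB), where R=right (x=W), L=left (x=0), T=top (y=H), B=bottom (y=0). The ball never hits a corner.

Final position: (10,16/3)
Wall sequence: RBLR

1. t=2/3 → R at (10,4/3); v=(-3,-1)
2. t=4/3 → B at (6,0); v=(-3,1)
3. t=2 → L at (0,2); v=(3,1)
4. t=10/3 → R at (10,16/3); v=(-3,1)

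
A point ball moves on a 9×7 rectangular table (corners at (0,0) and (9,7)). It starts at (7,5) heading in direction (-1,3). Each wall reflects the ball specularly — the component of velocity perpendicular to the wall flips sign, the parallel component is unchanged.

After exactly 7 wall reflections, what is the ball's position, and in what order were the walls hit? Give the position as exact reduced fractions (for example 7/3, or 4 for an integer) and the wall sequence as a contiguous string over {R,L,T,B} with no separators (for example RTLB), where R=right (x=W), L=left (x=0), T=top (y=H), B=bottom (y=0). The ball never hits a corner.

Final position: (16/3,0)
Wall sequence: TBTLBTB

1. t=2/3 → T at (19/3,7); v=(-1,-3)
2. t=7/3 → B at (4,0); v=(-1,3)
3. t=7/3 → T at (5/3,7); v=(-1,-3)
4. t=5/3 → L at (0,2); v=(1,-3)
5. t=2/3 → B at (2/3,0); v=(1,3)
6. t=7/3 → T at (3,7); v=(1,-3)
7. t=7/3 → B at (16/3,0); v=(1,3)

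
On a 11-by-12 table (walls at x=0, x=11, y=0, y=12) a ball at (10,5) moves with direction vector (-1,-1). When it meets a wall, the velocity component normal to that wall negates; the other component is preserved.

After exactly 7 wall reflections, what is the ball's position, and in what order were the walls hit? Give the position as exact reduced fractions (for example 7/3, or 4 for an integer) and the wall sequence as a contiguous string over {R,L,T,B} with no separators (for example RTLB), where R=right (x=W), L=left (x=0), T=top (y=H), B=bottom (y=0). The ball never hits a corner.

1. t=5 → B at (5,0); v=(-1,1)
2. t=5 → L at (0,5); v=(1,1)
3. t=7 → T at (7,12); v=(1,-1)
4. t=4 → R at (11,8); v=(-1,-1)
5. t=8 → B at (3,0); v=(-1,1)
6. t=3 → L at (0,3); v=(1,1)
7. t=9 → T at (9,12); v=(1,-1)

Final position: (9,12)
Wall sequence: BLTRBLT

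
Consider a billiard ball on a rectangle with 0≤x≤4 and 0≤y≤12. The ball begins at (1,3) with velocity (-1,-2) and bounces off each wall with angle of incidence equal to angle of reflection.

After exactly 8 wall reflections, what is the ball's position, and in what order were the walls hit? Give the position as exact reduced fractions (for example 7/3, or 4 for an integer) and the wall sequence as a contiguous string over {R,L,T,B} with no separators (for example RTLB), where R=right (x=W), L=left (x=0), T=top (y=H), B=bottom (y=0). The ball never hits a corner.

Final position: (0,7)
Wall sequence: LBRTLRBL

1. t=1 → L at (0,1); v=(1,-2)
2. t=1/2 → B at (1/2,0); v=(1,2)
3. t=7/2 → R at (4,7); v=(-1,2)
4. t=5/2 → T at (3/2,12); v=(-1,-2)
5. t=3/2 → L at (0,9); v=(1,-2)
6. t=4 → R at (4,1); v=(-1,-2)
7. t=1/2 → B at (7/2,0); v=(-1,2)
8. t=7/2 → L at (0,7); v=(1,2)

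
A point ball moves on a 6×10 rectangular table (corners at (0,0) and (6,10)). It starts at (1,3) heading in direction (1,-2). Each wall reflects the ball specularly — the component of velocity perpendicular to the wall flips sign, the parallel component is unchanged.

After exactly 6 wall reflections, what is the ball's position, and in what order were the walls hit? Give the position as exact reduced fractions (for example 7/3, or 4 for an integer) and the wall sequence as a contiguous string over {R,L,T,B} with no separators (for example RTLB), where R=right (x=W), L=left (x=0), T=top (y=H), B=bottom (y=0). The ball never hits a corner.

Final position: (11/2,10)
Wall sequence: BRTLBT

1. t=3/2 → B at (5/2,0); v=(1,2)
2. t=7/2 → R at (6,7); v=(-1,2)
3. t=3/2 → T at (9/2,10); v=(-1,-2)
4. t=9/2 → L at (0,1); v=(1,-2)
5. t=1/2 → B at (1/2,0); v=(1,2)
6. t=5 → T at (11/2,10); v=(1,-2)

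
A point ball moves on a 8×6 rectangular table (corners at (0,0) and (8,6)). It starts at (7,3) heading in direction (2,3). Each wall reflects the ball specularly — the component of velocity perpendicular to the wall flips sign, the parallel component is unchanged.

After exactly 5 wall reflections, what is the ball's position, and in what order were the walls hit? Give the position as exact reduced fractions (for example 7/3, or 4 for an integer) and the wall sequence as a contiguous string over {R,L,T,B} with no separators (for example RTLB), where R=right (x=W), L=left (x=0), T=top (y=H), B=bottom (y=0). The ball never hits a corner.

1. t=1/2 → R at (8,9/2); v=(-2,3)
2. t=1/2 → T at (7,6); v=(-2,-3)
3. t=2 → B at (3,0); v=(-2,3)
4. t=3/2 → L at (0,9/2); v=(2,3)
5. t=1/2 → T at (1,6); v=(2,-3)

Final position: (1,6)
Wall sequence: RTBLT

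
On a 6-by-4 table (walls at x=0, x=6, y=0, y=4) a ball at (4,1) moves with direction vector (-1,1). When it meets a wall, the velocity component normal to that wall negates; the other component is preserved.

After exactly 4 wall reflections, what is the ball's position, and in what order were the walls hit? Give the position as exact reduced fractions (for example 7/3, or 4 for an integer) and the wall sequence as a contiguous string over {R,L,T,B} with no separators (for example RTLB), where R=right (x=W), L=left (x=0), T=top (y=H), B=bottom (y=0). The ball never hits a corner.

1. t=3 → T at (1,4); v=(-1,-1)
2. t=1 → L at (0,3); v=(1,-1)
3. t=3 → B at (3,0); v=(1,1)
4. t=3 → R at (6,3); v=(-1,1)

Final position: (6,3)
Wall sequence: TLBR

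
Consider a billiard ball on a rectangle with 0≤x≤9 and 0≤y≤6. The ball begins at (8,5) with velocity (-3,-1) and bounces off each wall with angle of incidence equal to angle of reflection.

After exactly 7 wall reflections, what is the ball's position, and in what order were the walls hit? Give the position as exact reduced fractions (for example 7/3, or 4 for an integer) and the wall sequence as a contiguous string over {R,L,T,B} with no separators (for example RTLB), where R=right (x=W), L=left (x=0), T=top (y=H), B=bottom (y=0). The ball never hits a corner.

1. t=8/3 → L at (0,7/3); v=(3,-1)
2. t=7/3 → B at (7,0); v=(3,1)
3. t=2/3 → R at (9,2/3); v=(-3,1)
4. t=3 → L at (0,11/3); v=(3,1)
5. t=7/3 → T at (7,6); v=(3,-1)
6. t=2/3 → R at (9,16/3); v=(-3,-1)
7. t=3 → L at (0,7/3); v=(3,-1)

Final position: (0,7/3)
Wall sequence: LBRLTRL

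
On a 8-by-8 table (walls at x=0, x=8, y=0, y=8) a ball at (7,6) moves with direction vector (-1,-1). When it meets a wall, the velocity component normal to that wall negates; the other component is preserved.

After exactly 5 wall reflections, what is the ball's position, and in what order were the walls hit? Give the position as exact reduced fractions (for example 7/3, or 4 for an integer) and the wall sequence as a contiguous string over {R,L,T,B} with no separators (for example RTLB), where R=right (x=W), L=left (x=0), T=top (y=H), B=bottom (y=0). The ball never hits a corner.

1. t=6 → B at (1,0); v=(-1,1)
2. t=1 → L at (0,1); v=(1,1)
3. t=7 → T at (7,8); v=(1,-1)
4. t=1 → R at (8,7); v=(-1,-1)
5. t=7 → B at (1,0); v=(-1,1)

Final position: (1,0)
Wall sequence: BLTRB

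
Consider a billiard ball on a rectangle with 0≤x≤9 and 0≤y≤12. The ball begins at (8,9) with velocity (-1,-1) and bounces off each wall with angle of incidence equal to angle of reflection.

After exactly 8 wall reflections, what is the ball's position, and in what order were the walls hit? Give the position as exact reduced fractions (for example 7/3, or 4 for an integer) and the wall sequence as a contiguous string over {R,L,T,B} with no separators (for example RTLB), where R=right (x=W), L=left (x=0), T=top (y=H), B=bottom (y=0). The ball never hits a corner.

1. t=8 → L at (0,1); v=(1,-1)
2. t=1 → B at (1,0); v=(1,1)
3. t=8 → R at (9,8); v=(-1,1)
4. t=4 → T at (5,12); v=(-1,-1)
5. t=5 → L at (0,7); v=(1,-1)
6. t=7 → B at (7,0); v=(1,1)
7. t=2 → R at (9,2); v=(-1,1)
8. t=9 → L at (0,11); v=(1,1)

Final position: (0,11)
Wall sequence: LBRTLBRL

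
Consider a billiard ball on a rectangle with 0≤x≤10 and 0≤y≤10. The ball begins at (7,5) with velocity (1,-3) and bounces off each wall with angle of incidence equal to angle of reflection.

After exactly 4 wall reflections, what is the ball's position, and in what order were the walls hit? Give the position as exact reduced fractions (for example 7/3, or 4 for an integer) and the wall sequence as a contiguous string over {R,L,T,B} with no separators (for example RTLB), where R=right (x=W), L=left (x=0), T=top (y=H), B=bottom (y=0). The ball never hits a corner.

Final position: (14/3,0)
Wall sequence: BRTB

1. t=5/3 → B at (26/3,0); v=(1,3)
2. t=4/3 → R at (10,4); v=(-1,3)
3. t=2 → T at (8,10); v=(-1,-3)
4. t=10/3 → B at (14/3,0); v=(-1,3)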